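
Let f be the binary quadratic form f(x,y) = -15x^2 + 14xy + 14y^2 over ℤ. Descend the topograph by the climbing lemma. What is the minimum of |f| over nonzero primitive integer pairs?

river: ρ → (14,14,-15)
river: ρ → (-15,16,13)
river: ρ → (13,10,-18)
river: ρ → (-18,26,5)
river: ρ → (5,24,-23)
river: ρ → (-23,22,6)
river: ρ → (6,26,-15)
river: ρ → (-15,4,17)
river: ρ → (17,30,-2)
river: ρ → (-2,30,17)
river: ρ → (17,4,-15)
river: ρ → (-15,26,6)
river: ρ → (6,22,-23)
river: ρ → (-23,24,5)
river: ρ → (5,26,-18)
river: ρ → (-18,10,13)
river: ρ → (13,16,-15)
river: ρ → (-15,14,14)
closes: descent 0, river 18
min |a| on river = 2

2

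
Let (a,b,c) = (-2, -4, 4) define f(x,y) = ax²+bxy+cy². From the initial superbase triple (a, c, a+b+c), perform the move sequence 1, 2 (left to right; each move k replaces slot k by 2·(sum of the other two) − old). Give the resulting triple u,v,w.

start (-2,4,-2) = (f(1,0),f(0,1),f(1,1))
replace slot 1: 2·(4+(-2)) − (-2) = 6 → (6,4,-2)
replace slot 2: 2·(6+(-2)) − 4 = 4 → (6,4,-2)

6,4,-2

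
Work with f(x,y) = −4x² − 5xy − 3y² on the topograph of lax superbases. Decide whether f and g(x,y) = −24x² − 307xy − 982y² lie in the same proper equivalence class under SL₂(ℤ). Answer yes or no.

D₁ = -23, D₂ = -23
f is negative-definite; reduce −f:
−f: translate: b→-3 (≡5 mod 8), so (4,5,3)→(4,-3,2)
−f: flip: (4,-3,2)→(2,3,4)
−f: translate: b→-1 (≡3 mod 4), so (2,3,4)→(2,-1,3)
−f: reduced (well bottom): (2,-1,3) with a≤c, −a<b≤a
flip sign back: reduced form of f is (-2,1,-3)
g is negative-definite; reduce −g:
−g: translate: b→19 (≡307 mod 48), so (24,307,982)→(24,19,4)
−g: flip: (24,19,4)→(4,-19,24)
−g: translate: b→-3 (≡-19 mod 8), so (4,-19,24)→(4,-3,2)
−g: flip: (4,-3,2)→(2,3,4)
−g: translate: b→-1 (≡3 mod 4), so (2,3,4)→(2,-1,3)
−g: reduced (well bottom): (2,-1,3) with a≤c, −a<b≤a
flip sign back: reduced form of g is (-2,1,-3)
reduced forms (-2, 1, -3) vs (-2, 1, -3) ⇒ equivalent

yes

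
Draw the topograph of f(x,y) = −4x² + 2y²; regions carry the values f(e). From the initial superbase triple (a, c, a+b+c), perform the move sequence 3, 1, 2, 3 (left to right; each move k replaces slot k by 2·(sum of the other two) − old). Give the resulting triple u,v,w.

start (-4,2,-2) = (f(1,0),f(0,1),f(1,1))
replace slot 3: 2·((-4)+2) − (-2) = -2 → (-4,2,-2)
replace slot 1: 2·(2+(-2)) − (-4) = 4 → (4,2,-2)
replace slot 2: 2·(4+(-2)) − 2 = 2 → (4,2,-2)
replace slot 3: 2·(4+2) − (-2) = 14 → (4,2,14)

4,2,14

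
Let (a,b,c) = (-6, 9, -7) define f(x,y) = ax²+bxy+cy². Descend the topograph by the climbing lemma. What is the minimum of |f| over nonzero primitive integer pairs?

translate: b→3 (≡-9 mod 12), so (6,-9,7)→(6,3,4)
flip: (6,3,4)→(4,-3,6)
reduced (well bottom): (4,-3,6) with a≤c, −a<b≤a
well minimum |f| = |-4| = 4 (negative-definite)

4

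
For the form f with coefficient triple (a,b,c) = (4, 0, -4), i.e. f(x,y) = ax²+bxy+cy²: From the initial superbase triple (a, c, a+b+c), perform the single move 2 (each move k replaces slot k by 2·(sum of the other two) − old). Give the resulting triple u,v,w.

start (4,-4,0) = (f(1,0),f(0,1),f(1,1))
replace slot 2: 2·(4+0) − (-4) = 12 → (4,12,0)

4,12,0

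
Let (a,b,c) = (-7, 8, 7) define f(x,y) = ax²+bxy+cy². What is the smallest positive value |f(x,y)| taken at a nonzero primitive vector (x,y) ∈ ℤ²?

river: ρ → (7,6,-8)
river: ρ → (-8,10,5)
river: ρ → (5,10,-8)
river: ρ → (-8,6,7)
river: ρ → (7,8,-7)
river: ρ → (-7,6,8)
river: ρ → (8,10,-5)
river: ρ → (-5,10,8)
river: ρ → (8,6,-7)
river: ρ → (-7,8,7)
closes: descent 0, river 10
min |a| on river = 5

5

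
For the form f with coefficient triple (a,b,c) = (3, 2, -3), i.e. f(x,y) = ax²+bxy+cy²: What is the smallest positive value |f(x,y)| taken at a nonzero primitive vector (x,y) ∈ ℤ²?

river: ρ → (-3,4,2)
river: ρ → (2,4,-3)
river: ρ → (-3,2,3)
river: ρ → (3,4,-2)
river: ρ → (-2,4,3)
river: ρ → (3,2,-3)
closes: descent 0, river 6
min |a| on river = 2

2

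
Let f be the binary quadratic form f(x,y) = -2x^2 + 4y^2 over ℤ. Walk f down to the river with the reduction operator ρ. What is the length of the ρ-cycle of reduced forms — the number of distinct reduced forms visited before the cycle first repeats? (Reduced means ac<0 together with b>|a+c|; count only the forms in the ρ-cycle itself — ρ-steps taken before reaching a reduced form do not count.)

D = 32, ⌊√D⌋ = 5
descent: ρ → (4,0,-2)
descent: ρ → (-2,4,2)  [lands on river]
river: ρ → (2,4,-2)
ρ-cycle length = 2 (tail of 2 descent steps not counted)

2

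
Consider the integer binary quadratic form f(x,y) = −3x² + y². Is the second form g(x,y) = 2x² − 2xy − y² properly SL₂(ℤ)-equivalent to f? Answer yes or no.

D₁ = 12, D₂ = 12
river cycle of f (length 2): (1, 2, -2), (-2, 2, 1)
river cycle of g (length 2): (-1, 2, 2), (2, 2, -1)
cycles differ ⇒ inequivalent

no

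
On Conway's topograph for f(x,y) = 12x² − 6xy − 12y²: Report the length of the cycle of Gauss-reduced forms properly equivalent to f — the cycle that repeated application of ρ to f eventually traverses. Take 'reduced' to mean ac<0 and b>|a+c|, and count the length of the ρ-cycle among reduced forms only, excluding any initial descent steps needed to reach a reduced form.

D = 612, ⌊√D⌋ = 24
descent: ρ → (-12,6,12)  [lands on river]
river: ρ → (12,18,-6)
river: ρ → (-6,18,12)
river: ρ → (12,6,-12)
river: ρ → (-12,18,6)
river: ρ → (6,18,-12)
ρ-cycle length = 6 (tail of 1 descent step not counted)

6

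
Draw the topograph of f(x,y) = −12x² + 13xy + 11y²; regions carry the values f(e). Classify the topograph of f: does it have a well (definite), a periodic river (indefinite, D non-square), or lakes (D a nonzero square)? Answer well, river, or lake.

D = b²−4ac = 13² − 4·(-12)·11 = 697
D > 0 non-square ⇒ indefinite ⇒ periodic river

river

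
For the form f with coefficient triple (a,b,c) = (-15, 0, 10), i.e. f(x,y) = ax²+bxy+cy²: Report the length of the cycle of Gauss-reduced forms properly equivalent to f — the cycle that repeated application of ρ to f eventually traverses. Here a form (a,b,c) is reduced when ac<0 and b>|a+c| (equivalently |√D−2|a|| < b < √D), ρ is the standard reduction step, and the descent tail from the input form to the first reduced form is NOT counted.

D = 600, ⌊√D⌋ = 24
descent: ρ → (10,20,-5)  [lands on river]
river: ρ → (-5,20,10)
ρ-cycle length = 2 (tail of 1 descent step not counted)

2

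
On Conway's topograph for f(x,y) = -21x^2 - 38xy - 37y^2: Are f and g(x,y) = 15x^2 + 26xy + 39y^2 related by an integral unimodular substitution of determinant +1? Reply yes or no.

D₁ = -1664, D₂ = -1664
f is negative-definite; reduce −f:
−f: translate: b→-4 (≡38 mod 42), so (21,38,37)→(21,-4,20)
−f: flip: (21,-4,20)→(20,4,21)
−f: reduced (well bottom): (20,4,21) with a≤c, −a<b≤a
flip sign back: reduced form of f is (-20,-4,-21)
g: translate: b→-4 (≡26 mod 30), so (15,26,39)→(15,-4,28)
g: reduced (well bottom): (15,-4,28) with a≤c, −a<b≤a
reduced forms (-20, -4, -21) vs (15, -4, 28) ⇒ inequivalent

no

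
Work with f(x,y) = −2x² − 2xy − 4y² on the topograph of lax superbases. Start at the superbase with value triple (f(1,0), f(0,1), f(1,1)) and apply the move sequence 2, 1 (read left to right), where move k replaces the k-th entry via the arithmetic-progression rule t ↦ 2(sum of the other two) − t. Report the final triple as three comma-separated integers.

start (-2,-4,-8) = (f(1,0),f(0,1),f(1,1))
replace slot 2: 2·((-2)+(-8)) − (-4) = -16 → (-2,-16,-8)
replace slot 1: 2·((-16)+(-8)) − (-2) = -46 → (-46,-16,-8)

-46,-16,-8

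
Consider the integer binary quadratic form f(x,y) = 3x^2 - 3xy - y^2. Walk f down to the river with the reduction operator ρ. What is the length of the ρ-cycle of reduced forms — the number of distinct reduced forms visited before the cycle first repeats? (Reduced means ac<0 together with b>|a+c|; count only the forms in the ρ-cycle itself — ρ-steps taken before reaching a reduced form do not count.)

D = 21, ⌊√D⌋ = 4
descent: ρ → (-1,3,3)  [lands on river]
river: ρ → (3,3,-1)
ρ-cycle length = 2 (tail of 1 descent step not counted)

2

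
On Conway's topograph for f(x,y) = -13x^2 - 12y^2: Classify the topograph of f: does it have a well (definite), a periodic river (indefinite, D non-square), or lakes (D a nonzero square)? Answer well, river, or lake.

D = b²−4ac = 0² − 4·(-13)·(-12) = -624
D < 0 ⇒ definite ⇒ every region one sign ⇒ single well

well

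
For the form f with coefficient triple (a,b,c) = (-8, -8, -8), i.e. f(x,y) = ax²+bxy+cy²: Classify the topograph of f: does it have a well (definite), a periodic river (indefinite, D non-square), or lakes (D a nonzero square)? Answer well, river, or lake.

D = b²−4ac = (-8)² − 4·(-8)·(-8) = -192
D < 0 ⇒ definite ⇒ every region one sign ⇒ single well

well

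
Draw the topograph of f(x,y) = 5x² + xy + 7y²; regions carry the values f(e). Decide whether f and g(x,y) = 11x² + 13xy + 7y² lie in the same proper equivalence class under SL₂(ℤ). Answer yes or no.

D₁ = -139, D₂ = -139
f: reduced (well bottom): (5,1,7) with a≤c, −a<b≤a
g: translate: b→-9 (≡13 mod 22), so (11,13,7)→(11,-9,5)
g: flip: (11,-9,5)→(5,9,11)
g: translate: b→-1 (≡9 mod 10), so (5,9,11)→(5,-1,7)
g: reduced (well bottom): (5,-1,7) with a≤c, −a<b≤a
reduced forms (5, 1, 7) vs (5, -1, 7) ⇒ inequivalent

no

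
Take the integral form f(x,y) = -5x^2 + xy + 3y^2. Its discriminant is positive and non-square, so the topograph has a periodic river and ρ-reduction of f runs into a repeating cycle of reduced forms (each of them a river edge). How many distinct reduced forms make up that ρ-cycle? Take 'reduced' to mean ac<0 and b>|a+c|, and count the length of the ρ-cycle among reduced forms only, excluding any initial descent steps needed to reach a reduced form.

D = 61, ⌊√D⌋ = 7
descent: ρ → (3,5,-3)  [lands on river]
river: ρ → (-3,7,1)
river: ρ → (1,7,-3)
river: ρ → (-3,5,3)
river: ρ → (3,7,-1)
river: ρ → (-1,7,3)
ρ-cycle length = 6 (tail of 1 descent step not counted)

6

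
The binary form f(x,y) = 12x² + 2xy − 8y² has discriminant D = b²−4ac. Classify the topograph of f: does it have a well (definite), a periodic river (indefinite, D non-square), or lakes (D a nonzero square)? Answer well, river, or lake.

D = b²−4ac = 2² − 4·12·(-8) = 388
D > 0 non-square ⇒ indefinite ⇒ periodic river

river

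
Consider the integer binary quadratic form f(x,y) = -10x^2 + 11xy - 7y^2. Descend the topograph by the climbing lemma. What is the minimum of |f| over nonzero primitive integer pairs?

translate: b→9 (≡-11 mod 20), so (10,-11,7)→(10,9,6)
flip: (10,9,6)→(6,-9,10)
translate: b→3 (≡-9 mod 12), so (6,-9,10)→(6,3,7)
reduced (well bottom): (6,3,7) with a≤c, −a<b≤a
well minimum |f| = |-6| = 6 (negative-definite)

6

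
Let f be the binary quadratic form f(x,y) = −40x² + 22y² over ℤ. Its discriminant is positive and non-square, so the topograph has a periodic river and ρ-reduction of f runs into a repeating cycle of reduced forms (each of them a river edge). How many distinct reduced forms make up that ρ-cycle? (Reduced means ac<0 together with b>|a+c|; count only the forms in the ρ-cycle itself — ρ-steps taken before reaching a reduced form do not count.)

D = 3520, ⌊√D⌋ = 59
descent: ρ → (22,44,-18)  [lands on river]
river: ρ → (-18,28,38)
river: ρ → (38,48,-8)
river: ρ → (-8,48,38)
river: ρ → (38,28,-18)
river: ρ → (-18,44,22)
ρ-cycle length = 6 (tail of 1 descent step not counted)

6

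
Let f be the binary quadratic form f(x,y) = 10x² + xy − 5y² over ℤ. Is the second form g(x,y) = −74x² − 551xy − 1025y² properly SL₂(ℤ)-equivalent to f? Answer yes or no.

D₁ = 201, D₂ = 201
river cycle of f (length 14): (-5, 9, 6), (6, 3, -8), (-8, 13, 1), (1, 13, -8), (-8, 3, 6), (6, 9, -5), (-5, 11, 4), (4, 13, -2), (-2, 11, 10), (10, 9, -3), … (4 more)
river cycle of g (length 14): (-5, 9, 6), (6, 3, -8), (-8, 13, 1), (1, 13, -8), (-8, 3, 6), (6, 9, -5), (-5, 11, 4), (4, 13, -2), (-2, 11, 10), (10, 9, -3), … (4 more)
cycles coincide ⇒ equivalent

yes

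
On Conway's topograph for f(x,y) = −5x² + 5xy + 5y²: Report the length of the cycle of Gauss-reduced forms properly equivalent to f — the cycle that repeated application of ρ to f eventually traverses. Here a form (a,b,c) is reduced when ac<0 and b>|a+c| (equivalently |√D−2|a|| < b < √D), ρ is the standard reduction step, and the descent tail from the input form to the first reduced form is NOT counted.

D = 125, ⌊√D⌋ = 11
river: ρ → (5,5,-5)
river: ρ → (-5,5,5)
ρ-cycle length = 2 (tail of 0 descent steps not counted)

2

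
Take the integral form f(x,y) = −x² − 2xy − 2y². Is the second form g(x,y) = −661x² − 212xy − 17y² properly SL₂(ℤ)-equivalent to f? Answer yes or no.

D₁ = -4, D₂ = -4
f is negative-definite; reduce −f:
−f: translate: b→0 (≡2 mod 2), so (1,2,2)→(1,0,1)
−f: reduced (well bottom): (1,0,1) with a≤c, −a<b≤a
flip sign back: reduced form of f is (-1,0,-1)
g is negative-definite; reduce −g:
−g: flip: (661,212,17)→(17,-212,661)
−g: translate: b→-8 (≡-212 mod 34), so (17,-212,661)→(17,-8,1)
−g: flip: (17,-8,1)→(1,8,17)
−g: translate: b→0 (≡8 mod 2), so (1,8,17)→(1,0,1)
−g: reduced (well bottom): (1,0,1) with a≤c, −a<b≤a
flip sign back: reduced form of g is (-1,0,-1)
reduced forms (-1, 0, -1) vs (-1, 0, -1) ⇒ equivalent

yes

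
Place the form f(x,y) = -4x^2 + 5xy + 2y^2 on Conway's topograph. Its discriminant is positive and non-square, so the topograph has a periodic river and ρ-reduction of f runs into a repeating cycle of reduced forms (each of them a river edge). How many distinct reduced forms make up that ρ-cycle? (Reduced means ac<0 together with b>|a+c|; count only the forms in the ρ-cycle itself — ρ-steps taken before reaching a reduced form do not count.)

D = 57, ⌊√D⌋ = 7
river: ρ → (2,7,-1)
river: ρ → (-1,7,2)
river: ρ → (2,5,-4)
river: ρ → (-4,3,3)
river: ρ → (3,3,-4)
river: ρ → (-4,5,2)
ρ-cycle length = 6 (tail of 0 descent steps not counted)

6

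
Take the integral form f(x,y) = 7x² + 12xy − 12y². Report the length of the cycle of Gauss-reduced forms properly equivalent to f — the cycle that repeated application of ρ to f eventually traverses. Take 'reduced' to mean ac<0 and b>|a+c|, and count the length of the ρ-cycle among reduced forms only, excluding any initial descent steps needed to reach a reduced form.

D = 480, ⌊√D⌋ = 21
river: ρ → (-12,12,7)
river: ρ → (7,16,-8)
river: ρ → (-8,16,7)
river: ρ → (7,12,-12)
ρ-cycle length = 4 (tail of 0 descent steps not counted)

4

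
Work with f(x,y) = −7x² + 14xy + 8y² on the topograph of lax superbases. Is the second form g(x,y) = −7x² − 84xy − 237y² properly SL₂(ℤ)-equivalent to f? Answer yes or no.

D₁ = 420, D₂ = 420
river cycle of f (length 4): (8, 18, -3), (-3, 18, 8), (8, 14, -7), (-7, 14, 8)
river cycle of g (length 4): (-7, 14, 8), (8, 18, -3), (-3, 18, 8), (8, 14, -7)
cycles coincide ⇒ equivalent

yes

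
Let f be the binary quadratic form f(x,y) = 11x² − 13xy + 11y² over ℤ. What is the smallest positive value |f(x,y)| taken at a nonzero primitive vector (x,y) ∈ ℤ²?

translate: b→9 (≡-13 mod 22), so (11,-13,11)→(11,9,9)
flip: (11,9,9)→(9,-9,11)
translate: b→9 (≡-9 mod 18), so (9,-9,11)→(9,9,11)
reduced (well bottom): (9,9,11) with a≤c, −a<b≤a
well minimum = a = 9

9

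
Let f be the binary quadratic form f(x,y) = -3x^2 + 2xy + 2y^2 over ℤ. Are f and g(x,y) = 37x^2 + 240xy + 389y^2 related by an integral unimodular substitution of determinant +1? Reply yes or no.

D₁ = 28, D₂ = 28
river cycle of f (length 4): (2, 2, -3), (-3, 4, 1), (1, 4, -3), (-3, 2, 2)
river cycle of g (length 4): (2, 2, -3), (-3, 4, 1), (1, 4, -3), (-3, 2, 2)
cycles coincide ⇒ equivalent

yes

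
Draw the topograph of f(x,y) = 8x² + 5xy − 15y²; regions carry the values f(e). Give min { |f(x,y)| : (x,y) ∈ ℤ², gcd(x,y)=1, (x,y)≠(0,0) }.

descent: ρ → (-15,-5,8)
descent: ρ → (8,21,-2)  [lands on river]
river: ρ → (-2,19,18)
river: ρ → (18,17,-3)
river: ρ → (-3,19,12)
river: ρ → (12,5,-10)
river: ρ → (-10,15,7)
river: ρ → (7,13,-12)
river: ρ → (-12,11,8)
closes: descent 2, river 8
min |a| on river = 2

2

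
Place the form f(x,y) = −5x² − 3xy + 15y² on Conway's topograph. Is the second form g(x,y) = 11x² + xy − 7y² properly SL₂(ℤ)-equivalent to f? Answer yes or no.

D₁ = 309, D₂ = 309
river cycle of f (length 6): (-5, 17, 1), (1, 17, -5), (-5, 13, 7), (7, 15, -3), (-3, 15, 7), (7, 13, -5)
river cycle of g (length 6): (-7, 13, 5), (5, 17, -1), (-1, 17, 5), (5, 13, -7), (-7, 15, 3), (3, 15, -7)
cycles differ ⇒ inequivalent

no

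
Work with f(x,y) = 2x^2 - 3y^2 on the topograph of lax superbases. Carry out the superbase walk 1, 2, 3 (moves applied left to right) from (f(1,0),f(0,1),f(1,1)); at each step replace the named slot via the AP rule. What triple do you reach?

start (2,-3,-1) = (f(1,0),f(0,1),f(1,1))
replace slot 1: 2·((-3)+(-1)) − 2 = -10 → (-10,-3,-1)
replace slot 2: 2·((-10)+(-1)) − (-3) = -19 → (-10,-19,-1)
replace slot 3: 2·((-10)+(-19)) − (-1) = -57 → (-10,-19,-57)

-10,-19,-57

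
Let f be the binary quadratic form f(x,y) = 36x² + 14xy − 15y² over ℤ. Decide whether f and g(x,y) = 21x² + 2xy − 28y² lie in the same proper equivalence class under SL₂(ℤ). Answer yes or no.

D₁ = 2356, D₂ = 2356
river cycle of f (length 40): (-15, 46, 4), (4, 42, -37), (-37, 32, 9), (9, 40, -21), (-21, 44, 5), (5, 46, -12), (-12, 26, 35), (35, 44, -3), (-3, 46, 20), (20, 34, -15), … (30 more)
river cycle of g (length 40): (21, 44, -5), (-5, 46, 12), (12, 26, -35), (-35, 44, 3), (3, 46, -20), (-20, 34, 15), (15, 26, -28), (-28, 30, 13), (13, 48, -1), (-1, 48, 13), … (30 more)
cycles differ ⇒ inequivalent

no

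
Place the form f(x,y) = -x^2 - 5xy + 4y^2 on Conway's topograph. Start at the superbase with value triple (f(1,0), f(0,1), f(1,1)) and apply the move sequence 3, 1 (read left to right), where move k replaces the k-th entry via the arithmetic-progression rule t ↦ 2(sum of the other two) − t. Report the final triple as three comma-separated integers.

start (-1,4,-2) = (f(1,0),f(0,1),f(1,1))
replace slot 3: 2·((-1)+4) − (-2) = 8 → (-1,4,8)
replace slot 1: 2·(4+8) − (-1) = 25 → (25,4,8)

25,4,8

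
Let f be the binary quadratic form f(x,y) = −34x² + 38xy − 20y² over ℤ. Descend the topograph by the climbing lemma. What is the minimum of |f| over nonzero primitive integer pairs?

translate: b→30 (≡-38 mod 68), so (34,-38,20)→(34,30,16)
flip: (34,30,16)→(16,-30,34)
translate: b→2 (≡-30 mod 32), so (16,-30,34)→(16,2,20)
reduced (well bottom): (16,2,20) with a≤c, −a<b≤a
well minimum |f| = |-16| = 16 (negative-definite)

16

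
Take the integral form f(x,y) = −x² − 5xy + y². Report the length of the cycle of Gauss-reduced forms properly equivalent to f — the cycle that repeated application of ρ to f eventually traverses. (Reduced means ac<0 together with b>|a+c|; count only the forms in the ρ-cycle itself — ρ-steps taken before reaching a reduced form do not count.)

D = 29, ⌊√D⌋ = 5
descent: ρ → (1,5,-1)  [lands on river]
river: ρ → (-1,5,1)
ρ-cycle length = 2 (tail of 1 descent step not counted)

2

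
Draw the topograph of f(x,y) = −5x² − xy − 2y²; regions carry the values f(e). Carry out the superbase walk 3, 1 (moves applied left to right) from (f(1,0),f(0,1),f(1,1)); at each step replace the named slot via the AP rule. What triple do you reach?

start (-5,-2,-8) = (f(1,0),f(0,1),f(1,1))
replace slot 3: 2·((-5)+(-2)) − (-8) = -6 → (-5,-2,-6)
replace slot 1: 2·((-2)+(-6)) − (-5) = -11 → (-11,-2,-6)

-11,-2,-6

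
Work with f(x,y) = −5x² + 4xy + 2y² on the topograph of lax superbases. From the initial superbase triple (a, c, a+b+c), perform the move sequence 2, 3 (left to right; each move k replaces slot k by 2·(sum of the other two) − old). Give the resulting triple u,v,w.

start (-5,2,1) = (f(1,0),f(0,1),f(1,1))
replace slot 2: 2·((-5)+1) − 2 = -10 → (-5,-10,1)
replace slot 3: 2·((-5)+(-10)) − 1 = -31 → (-5,-10,-31)

-5,-10,-31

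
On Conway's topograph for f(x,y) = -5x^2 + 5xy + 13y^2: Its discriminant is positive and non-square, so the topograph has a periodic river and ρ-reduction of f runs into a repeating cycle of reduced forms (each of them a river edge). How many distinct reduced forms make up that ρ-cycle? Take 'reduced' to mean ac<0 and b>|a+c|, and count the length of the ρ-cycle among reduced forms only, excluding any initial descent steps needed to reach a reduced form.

D = 285, ⌊√D⌋ = 16
descent: ρ → (13,-5,-5)
descent: ρ → (-5,15,3)  [lands on river]
river: ρ → (3,15,-5)
ρ-cycle length = 2 (tail of 2 descent steps not counted)

2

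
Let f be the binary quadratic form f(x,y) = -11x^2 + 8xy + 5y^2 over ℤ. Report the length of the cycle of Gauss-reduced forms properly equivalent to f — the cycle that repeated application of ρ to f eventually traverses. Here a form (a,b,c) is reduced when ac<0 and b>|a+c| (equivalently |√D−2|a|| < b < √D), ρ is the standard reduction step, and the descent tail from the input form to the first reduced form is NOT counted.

D = 284, ⌊√D⌋ = 16
river: ρ → (5,12,-7)
river: ρ → (-7,16,1)
river: ρ → (1,16,-7)
river: ρ → (-7,12,5)
river: ρ → (5,8,-11)
river: ρ → (-11,14,2)
river: ρ → (2,14,-11)
river: ρ → (-11,8,5)
ρ-cycle length = 8 (tail of 0 descent steps not counted)

8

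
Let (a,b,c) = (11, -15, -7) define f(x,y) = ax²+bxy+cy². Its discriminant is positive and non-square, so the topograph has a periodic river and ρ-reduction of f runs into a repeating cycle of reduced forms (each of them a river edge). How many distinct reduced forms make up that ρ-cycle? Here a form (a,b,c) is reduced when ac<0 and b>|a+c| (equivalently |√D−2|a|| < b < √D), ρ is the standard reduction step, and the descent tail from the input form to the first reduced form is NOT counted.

D = 533, ⌊√D⌋ = 23
descent: ρ → (-7,15,11)  [lands on river]
river: ρ → (11,7,-11)
river: ρ → (-11,15,7)
river: ρ → (7,13,-13)
river: ρ → (-13,13,7)
river: ρ → (7,15,-11)
river: ρ → (-11,7,11)
river: ρ → (11,15,-7)
river: ρ → (-7,13,13)
river: ρ → (13,13,-7)
ρ-cycle length = 10 (tail of 1 descent step not counted)

10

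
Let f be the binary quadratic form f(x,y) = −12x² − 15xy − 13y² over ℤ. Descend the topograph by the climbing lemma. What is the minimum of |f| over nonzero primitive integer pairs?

translate: b→-9 (≡15 mod 24), so (12,15,13)→(12,-9,10)
flip: (12,-9,10)→(10,9,12)
reduced (well bottom): (10,9,12) with a≤c, −a<b≤a
well minimum |f| = |-10| = 10 (negative-definite)

10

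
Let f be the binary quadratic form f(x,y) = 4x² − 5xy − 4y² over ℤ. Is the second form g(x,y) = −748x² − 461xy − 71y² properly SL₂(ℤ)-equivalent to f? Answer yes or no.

D₁ = 89, D₂ = 89
river cycle of f (length 14): (-4, 5, 4), (4, 3, -5), (-5, 7, 2), (2, 9, -1), (-1, 9, 2), (2, 7, -5), (-5, 3, 4), (4, 5, -4), (-4, 3, 5), (5, 7, -2), … (4 more)
river cycle of g (length 14): (-4, 5, 4), (4, 3, -5), (-5, 7, 2), (2, 9, -1), (-1, 9, 2), (2, 7, -5), (-5, 3, 4), (4, 5, -4), (-4, 3, 5), (5, 7, -2), … (4 more)
cycles coincide ⇒ equivalent

yes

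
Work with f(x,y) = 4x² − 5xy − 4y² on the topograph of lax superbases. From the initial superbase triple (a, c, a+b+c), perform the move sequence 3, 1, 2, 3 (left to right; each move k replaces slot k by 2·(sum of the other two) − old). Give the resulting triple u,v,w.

start (4,-4,-5) = (f(1,0),f(0,1),f(1,1))
replace slot 3: 2·(4+(-4)) − (-5) = 5 → (4,-4,5)
replace slot 1: 2·((-4)+5) − 4 = -2 → (-2,-4,5)
replace slot 2: 2·((-2)+5) − (-4) = 10 → (-2,10,5)
replace slot 3: 2·((-2)+10) − 5 = 11 → (-2,10,11)

-2,10,11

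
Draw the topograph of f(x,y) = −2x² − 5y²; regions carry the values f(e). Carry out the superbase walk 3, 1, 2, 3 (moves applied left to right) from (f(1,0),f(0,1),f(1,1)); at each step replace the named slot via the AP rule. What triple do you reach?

start (-2,-5,-7) = (f(1,0),f(0,1),f(1,1))
replace slot 3: 2·((-2)+(-5)) − (-7) = -7 → (-2,-5,-7)
replace slot 1: 2·((-5)+(-7)) − (-2) = -22 → (-22,-5,-7)
replace slot 2: 2·((-22)+(-7)) − (-5) = -53 → (-22,-53,-7)
replace slot 3: 2·((-22)+(-53)) − (-7) = -143 → (-22,-53,-143)

-22,-53,-143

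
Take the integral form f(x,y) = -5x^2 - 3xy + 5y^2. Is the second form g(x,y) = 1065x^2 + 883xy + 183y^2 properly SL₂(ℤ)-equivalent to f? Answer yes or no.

D₁ = 109, D₂ = 109
river cycle of f (length 14): (5, 3, -5), (-5, 7, 3), (3, 5, -7), (-7, 9, 1), (1, 9, -7), (-7, 5, 3), (3, 7, -5), (-5, 3, 5), (5, 7, -3), (-3, 5, 7), … (4 more)
river cycle of g (length 14): (5, 3, -5), (-5, 7, 3), (3, 5, -7), (-7, 9, 1), (1, 9, -7), (-7, 5, 3), (3, 7, -5), (-5, 3, 5), (5, 7, -3), (-3, 5, 7), … (4 more)
cycles coincide ⇒ equivalent

yes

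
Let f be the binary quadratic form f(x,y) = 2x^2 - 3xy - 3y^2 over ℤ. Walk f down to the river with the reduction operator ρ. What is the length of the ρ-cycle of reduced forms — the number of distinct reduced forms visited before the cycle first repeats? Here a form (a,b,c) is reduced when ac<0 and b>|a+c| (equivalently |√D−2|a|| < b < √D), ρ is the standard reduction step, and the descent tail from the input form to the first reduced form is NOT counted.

D = 33, ⌊√D⌋ = 5
descent: ρ → (-3,3,2)  [lands on river]
river: ρ → (2,5,-1)
river: ρ → (-1,5,2)
river: ρ → (2,3,-3)
ρ-cycle length = 4 (tail of 1 descent step not counted)

4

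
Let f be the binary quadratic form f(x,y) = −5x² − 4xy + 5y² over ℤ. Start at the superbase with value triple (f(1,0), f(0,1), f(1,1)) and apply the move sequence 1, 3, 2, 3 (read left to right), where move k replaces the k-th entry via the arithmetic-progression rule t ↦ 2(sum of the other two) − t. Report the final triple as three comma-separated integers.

start (-5,5,-4) = (f(1,0),f(0,1),f(1,1))
replace slot 1: 2·(5+(-4)) − (-5) = 7 → (7,5,-4)
replace slot 3: 2·(7+5) − (-4) = 28 → (7,5,28)
replace slot 2: 2·(7+28) − 5 = 65 → (7,65,28)
replace slot 3: 2·(7+65) − 28 = 116 → (7,65,116)

7,65,116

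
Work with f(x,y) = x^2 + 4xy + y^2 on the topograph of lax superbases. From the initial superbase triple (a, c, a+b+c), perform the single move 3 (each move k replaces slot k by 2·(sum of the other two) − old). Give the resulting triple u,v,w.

start (1,1,6) = (f(1,0),f(0,1),f(1,1))
replace slot 3: 2·(1+1) − 6 = -2 → (1,1,-2)

1,1,-2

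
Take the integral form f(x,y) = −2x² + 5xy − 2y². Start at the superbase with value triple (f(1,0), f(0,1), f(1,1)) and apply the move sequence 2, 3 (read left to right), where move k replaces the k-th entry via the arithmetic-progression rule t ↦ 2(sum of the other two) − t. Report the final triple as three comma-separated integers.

start (-2,-2,1) = (f(1,0),f(0,1),f(1,1))
replace slot 2: 2·((-2)+1) − (-2) = 0 → (-2,0,1)
replace slot 3: 2·((-2)+0) − 1 = -5 → (-2,0,-5)

-2,0,-5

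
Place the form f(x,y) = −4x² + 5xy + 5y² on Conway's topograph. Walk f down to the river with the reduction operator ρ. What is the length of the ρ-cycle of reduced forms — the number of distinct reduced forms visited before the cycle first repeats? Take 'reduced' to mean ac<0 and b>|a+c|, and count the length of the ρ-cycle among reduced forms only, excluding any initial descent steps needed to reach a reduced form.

D = 105, ⌊√D⌋ = 10
river: ρ → (5,5,-4)
river: ρ → (-4,3,6)
river: ρ → (6,9,-1)
river: ρ → (-1,9,6)
river: ρ → (6,3,-4)
river: ρ → (-4,5,5)
ρ-cycle length = 6 (tail of 0 descent steps not counted)

6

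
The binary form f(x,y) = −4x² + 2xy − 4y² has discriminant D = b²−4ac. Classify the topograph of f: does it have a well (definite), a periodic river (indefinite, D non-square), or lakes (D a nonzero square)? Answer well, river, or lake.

D = b²−4ac = 2² − 4·(-4)·(-4) = -60
D < 0 ⇒ definite ⇒ every region one sign ⇒ single well

well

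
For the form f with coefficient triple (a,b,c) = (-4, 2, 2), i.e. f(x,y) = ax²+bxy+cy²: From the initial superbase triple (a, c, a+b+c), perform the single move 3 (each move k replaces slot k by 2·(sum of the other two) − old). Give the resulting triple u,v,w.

start (-4,2,0) = (f(1,0),f(0,1),f(1,1))
replace slot 3: 2·((-4)+2) − 0 = -4 → (-4,2,-4)

-4,2,-4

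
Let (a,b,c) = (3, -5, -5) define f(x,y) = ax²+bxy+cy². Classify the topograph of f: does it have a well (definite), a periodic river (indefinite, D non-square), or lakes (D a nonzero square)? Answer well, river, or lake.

D = b²−4ac = (-5)² − 4·3·(-5) = 85
D > 0 non-square ⇒ indefinite ⇒ periodic river

river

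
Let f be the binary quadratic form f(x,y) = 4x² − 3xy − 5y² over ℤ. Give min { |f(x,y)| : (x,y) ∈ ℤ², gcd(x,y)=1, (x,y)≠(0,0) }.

descent: ρ → (-5,3,4)  [lands on river]
river: ρ → (4,5,-4)
river: ρ → (-4,3,5)
river: ρ → (5,7,-2)
river: ρ → (-2,9,1)
river: ρ → (1,9,-2)
river: ρ → (-2,7,5)
river: ρ → (5,3,-4)
river: ρ → (-4,5,4)
river: ρ → (4,3,-5)
river: ρ → (-5,7,2)
river: ρ → (2,9,-1)
river: ρ → (-1,9,2)
river: ρ → (2,7,-5)
closes: descent 1, river 14
min |a| on river = 1

1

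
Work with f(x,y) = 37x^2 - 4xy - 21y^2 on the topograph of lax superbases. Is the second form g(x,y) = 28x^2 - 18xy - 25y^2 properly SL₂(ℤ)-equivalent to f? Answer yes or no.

D₁ = 3124, D₂ = 3124
river cycle of f (length 18): (-21, 46, 12), (12, 50, -13), (-13, 54, 4), (4, 50, -39), (-39, 28, 15), (15, 32, -35), (-35, 38, 12), (12, 34, -41), (-41, 48, 5), (5, 52, -21), … (8 more)
river cycle of g (length 18): (-25, 18, 28), (28, 38, -15), (-15, 52, 7), (7, 46, -36), (-36, 26, 17), (17, 42, -20), (-20, 38, 21), (21, 46, -12), (-12, 50, 13), (13, 54, -4), … (8 more)
cycles differ ⇒ inequivalent

no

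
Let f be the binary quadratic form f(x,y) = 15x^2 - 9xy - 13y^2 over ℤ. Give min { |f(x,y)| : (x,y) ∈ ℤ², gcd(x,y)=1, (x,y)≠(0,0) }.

descent: ρ → (-13,9,15)  [lands on river]
river: ρ → (15,21,-7)
river: ρ → (-7,21,15)
river: ρ → (15,9,-13)
river: ρ → (-13,17,11)
river: ρ → (11,27,-3)
river: ρ → (-3,27,11)
river: ρ → (11,17,-13)
closes: descent 1, river 8
min |a| on river = 3

3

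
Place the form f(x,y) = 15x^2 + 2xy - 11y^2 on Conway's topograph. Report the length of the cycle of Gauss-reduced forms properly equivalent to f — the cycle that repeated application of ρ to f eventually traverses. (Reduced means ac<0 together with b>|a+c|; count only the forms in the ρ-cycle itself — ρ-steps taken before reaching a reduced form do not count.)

D = 664, ⌊√D⌋ = 25
descent: ρ → (-11,20,6)  [lands on river]
river: ρ → (6,16,-17)
river: ρ → (-17,18,5)
river: ρ → (5,22,-9)
river: ρ → (-9,14,13)
river: ρ → (13,12,-10)
river: ρ → (-10,8,15)
river: ρ → (15,22,-3)
river: ρ → (-3,20,22)
river: ρ → (22,24,-1)
river: ρ → (-1,24,22)
river: ρ → (22,20,-3)
river: ρ → (-3,22,15)
river: ρ → (15,8,-10)
river: ρ → (-10,12,13)
river: ρ → (13,14,-9)
river: ρ → (-9,22,5)
river: ρ → (5,18,-17)
river: ρ → (-17,16,6)
river: ρ → (6,20,-11)
river: ρ → (-11,24,2)
river: ρ → (2,24,-11)
ρ-cycle length = 22 (tail of 1 descent step not counted)

22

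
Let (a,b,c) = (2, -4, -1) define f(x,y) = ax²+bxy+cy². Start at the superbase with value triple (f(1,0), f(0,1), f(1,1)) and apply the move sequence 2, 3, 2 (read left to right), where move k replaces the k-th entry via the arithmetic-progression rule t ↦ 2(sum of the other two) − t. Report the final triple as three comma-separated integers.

start (2,-1,-3) = (f(1,0),f(0,1),f(1,1))
replace slot 2: 2·(2+(-3)) − (-1) = -1 → (2,-1,-3)
replace slot 3: 2·(2+(-1)) − (-3) = 5 → (2,-1,5)
replace slot 2: 2·(2+5) − (-1) = 15 → (2,15,5)

2,15,5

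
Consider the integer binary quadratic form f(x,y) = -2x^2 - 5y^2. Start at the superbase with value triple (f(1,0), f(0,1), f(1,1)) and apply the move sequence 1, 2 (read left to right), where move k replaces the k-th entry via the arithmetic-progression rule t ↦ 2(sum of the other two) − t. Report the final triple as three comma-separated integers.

start (-2,-5,-7) = (f(1,0),f(0,1),f(1,1))
replace slot 1: 2·((-5)+(-7)) − (-2) = -22 → (-22,-5,-7)
replace slot 2: 2·((-22)+(-7)) − (-5) = -53 → (-22,-53,-7)

-22,-53,-7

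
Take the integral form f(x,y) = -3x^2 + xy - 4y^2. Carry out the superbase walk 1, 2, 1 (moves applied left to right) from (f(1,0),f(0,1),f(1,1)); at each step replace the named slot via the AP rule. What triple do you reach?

start (-3,-4,-6) = (f(1,0),f(0,1),f(1,1))
replace slot 1: 2·((-4)+(-6)) − (-3) = -17 → (-17,-4,-6)
replace slot 2: 2·((-17)+(-6)) − (-4) = -42 → (-17,-42,-6)
replace slot 1: 2·((-42)+(-6)) − (-17) = -79 → (-79,-42,-6)

-79,-42,-6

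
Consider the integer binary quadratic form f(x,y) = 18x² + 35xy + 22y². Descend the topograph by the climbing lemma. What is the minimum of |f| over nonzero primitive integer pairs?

translate: b→-1 (≡35 mod 36), so (18,35,22)→(18,-1,5)
flip: (18,-1,5)→(5,1,18)
reduced (well bottom): (5,1,18) with a≤c, −a<b≤a
well minimum = a = 5

5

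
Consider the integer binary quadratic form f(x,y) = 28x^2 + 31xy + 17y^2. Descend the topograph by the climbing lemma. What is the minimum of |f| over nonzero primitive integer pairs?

translate: b→-25 (≡31 mod 56), so (28,31,17)→(28,-25,14)
flip: (28,-25,14)→(14,25,28)
translate: b→-3 (≡25 mod 28), so (14,25,28)→(14,-3,17)
reduced (well bottom): (14,-3,17) with a≤c, −a<b≤a
well minimum = a = 14

14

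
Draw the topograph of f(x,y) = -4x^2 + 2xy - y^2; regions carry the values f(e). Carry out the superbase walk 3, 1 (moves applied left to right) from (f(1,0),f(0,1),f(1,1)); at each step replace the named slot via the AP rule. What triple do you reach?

start (-4,-1,-3) = (f(1,0),f(0,1),f(1,1))
replace slot 3: 2·((-4)+(-1)) − (-3) = -7 → (-4,-1,-7)
replace slot 1: 2·((-1)+(-7)) − (-4) = -12 → (-12,-1,-7)

-12,-1,-7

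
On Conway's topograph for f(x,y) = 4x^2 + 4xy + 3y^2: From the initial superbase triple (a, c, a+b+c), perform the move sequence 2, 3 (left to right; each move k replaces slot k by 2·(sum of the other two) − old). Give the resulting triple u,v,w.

start (4,3,11) = (f(1,0),f(0,1),f(1,1))
replace slot 2: 2·(4+11) − 3 = 27 → (4,27,11)
replace slot 3: 2·(4+27) − 11 = 51 → (4,27,51)

4,27,51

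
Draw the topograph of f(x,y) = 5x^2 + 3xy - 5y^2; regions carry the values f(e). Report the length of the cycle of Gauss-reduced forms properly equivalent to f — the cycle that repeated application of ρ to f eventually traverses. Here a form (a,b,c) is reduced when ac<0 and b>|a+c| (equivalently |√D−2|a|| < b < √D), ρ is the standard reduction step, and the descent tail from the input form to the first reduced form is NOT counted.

D = 109, ⌊√D⌋ = 10
river: ρ → (-5,7,3)
river: ρ → (3,5,-7)
river: ρ → (-7,9,1)
river: ρ → (1,9,-7)
river: ρ → (-7,5,3)
river: ρ → (3,7,-5)
river: ρ → (-5,3,5)
river: ρ → (5,7,-3)
river: ρ → (-3,5,7)
river: ρ → (7,9,-1)
river: ρ → (-1,9,7)
river: ρ → (7,5,-3)
river: ρ → (-3,7,5)
river: ρ → (5,3,-5)
ρ-cycle length = 14 (tail of 0 descent steps not counted)

14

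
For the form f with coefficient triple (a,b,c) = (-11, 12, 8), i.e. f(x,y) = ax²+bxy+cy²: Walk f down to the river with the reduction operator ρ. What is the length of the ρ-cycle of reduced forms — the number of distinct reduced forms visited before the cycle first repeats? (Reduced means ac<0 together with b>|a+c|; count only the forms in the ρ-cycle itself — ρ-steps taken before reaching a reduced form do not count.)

D = 496, ⌊√D⌋ = 22
river: ρ → (8,20,-3)
river: ρ → (-3,22,1)
river: ρ → (1,22,-3)
river: ρ → (-3,20,8)
river: ρ → (8,12,-11)
river: ρ → (-11,10,9)
river: ρ → (9,8,-12)
river: ρ → (-12,16,5)
river: ρ → (5,14,-15)
river: ρ → (-15,16,4)
river: ρ → (4,16,-15)
river: ρ → (-15,14,5)
river: ρ → (5,16,-12)
river: ρ → (-12,8,9)
river: ρ → (9,10,-11)
river: ρ → (-11,12,8)
ρ-cycle length = 16 (tail of 0 descent steps not counted)

16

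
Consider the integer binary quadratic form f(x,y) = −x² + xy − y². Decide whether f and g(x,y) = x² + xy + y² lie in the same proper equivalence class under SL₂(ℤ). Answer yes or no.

D₁ = -3, D₂ = -3
f is negative-definite; reduce −f:
−f: translate: b→1 (≡-1 mod 2), so (1,-1,1)→(1,1,1)
−f: reduced (well bottom): (1,1,1) with a≤c, −a<b≤a
flip sign back: reduced form of f is (-1,-1,-1)
g: reduced (well bottom): (1,1,1) with a≤c, −a<b≤a
reduced forms (-1, -1, -1) vs (1, 1, 1) ⇒ inequivalent

no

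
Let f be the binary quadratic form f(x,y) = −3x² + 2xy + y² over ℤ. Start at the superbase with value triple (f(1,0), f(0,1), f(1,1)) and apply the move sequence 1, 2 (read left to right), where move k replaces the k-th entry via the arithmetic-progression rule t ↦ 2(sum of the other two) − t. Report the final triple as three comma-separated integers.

start (-3,1,0) = (f(1,0),f(0,1),f(1,1))
replace slot 1: 2·(1+0) − (-3) = 5 → (5,1,0)
replace slot 2: 2·(5+0) − 1 = 9 → (5,9,0)

5,9,0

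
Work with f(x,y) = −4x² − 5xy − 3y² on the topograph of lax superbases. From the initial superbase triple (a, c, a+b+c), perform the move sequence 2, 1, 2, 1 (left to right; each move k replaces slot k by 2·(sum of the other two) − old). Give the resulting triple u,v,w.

start (-4,-3,-12) = (f(1,0),f(0,1),f(1,1))
replace slot 2: 2·((-4)+(-12)) − (-3) = -29 → (-4,-29,-12)
replace slot 1: 2·((-29)+(-12)) − (-4) = -78 → (-78,-29,-12)
replace slot 2: 2·((-78)+(-12)) − (-29) = -151 → (-78,-151,-12)
replace slot 1: 2·((-151)+(-12)) − (-78) = -248 → (-248,-151,-12)

-248,-151,-12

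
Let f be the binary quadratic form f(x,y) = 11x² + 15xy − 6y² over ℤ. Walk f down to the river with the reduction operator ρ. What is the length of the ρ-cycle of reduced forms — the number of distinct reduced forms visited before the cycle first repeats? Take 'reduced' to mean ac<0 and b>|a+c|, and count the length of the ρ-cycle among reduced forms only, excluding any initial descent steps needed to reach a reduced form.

D = 489, ⌊√D⌋ = 22
river: ρ → (-6,21,2)
river: ρ → (2,19,-16)
river: ρ → (-16,13,5)
river: ρ → (5,17,-10)
river: ρ → (-10,3,12)
river: ρ → (12,21,-1)
river: ρ → (-1,21,12)
river: ρ → (12,3,-10)
river: ρ → (-10,17,5)
river: ρ → (5,13,-16)
river: ρ → (-16,19,2)
river: ρ → (2,21,-6)
river: ρ → (-6,15,11)
river: ρ → (11,7,-10)
river: ρ → (-10,13,8)
river: ρ → (8,19,-4)
river: ρ → (-4,21,3)
river: ρ → (3,21,-4)
river: ρ → (-4,19,8)
river: ρ → (8,13,-10)
river: ρ → (-10,7,11)
river: ρ → (11,15,-6)
ρ-cycle length = 22 (tail of 0 descent steps not counted)

22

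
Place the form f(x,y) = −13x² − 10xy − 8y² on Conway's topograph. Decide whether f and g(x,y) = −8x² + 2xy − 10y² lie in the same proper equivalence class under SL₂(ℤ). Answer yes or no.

D₁ = -316, D₂ = -316
f is negative-definite; reduce −f:
−f: flip: (13,10,8)→(8,-10,13)
−f: translate: b→6 (≡-10 mod 16), so (8,-10,13)→(8,6,11)
−f: reduced (well bottom): (8,6,11) with a≤c, −a<b≤a
flip sign back: reduced form of f is (-8,-6,-11)
g is negative-definite; reduce −g:
−g: reduced (well bottom): (8,-2,10) with a≤c, −a<b≤a
flip sign back: reduced form of g is (-8,2,-10)
reduced forms (-8, -6, -11) vs (-8, 2, -10) ⇒ inequivalent

no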